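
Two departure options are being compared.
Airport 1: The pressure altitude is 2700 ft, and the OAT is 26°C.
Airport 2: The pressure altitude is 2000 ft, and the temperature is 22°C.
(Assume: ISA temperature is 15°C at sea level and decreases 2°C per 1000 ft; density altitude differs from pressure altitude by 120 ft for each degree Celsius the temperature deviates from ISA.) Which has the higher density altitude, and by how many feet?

Airport 1 by 1348 ft

Airport 1: ISA temp = 9.6°C, deviation +16.4°C, DA = 2700 + 120 × 16.4 = 4668 ft.
Airport 2: ISA temp = 11°C, deviation +11°C, DA = 2000 + 120 × 11 = 3320 ft.
Airport 1 is higher by 4668 − 3320 = 1348 ft.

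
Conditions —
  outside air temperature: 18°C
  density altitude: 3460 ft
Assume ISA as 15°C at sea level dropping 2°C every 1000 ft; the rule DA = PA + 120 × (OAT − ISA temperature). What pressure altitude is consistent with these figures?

DA = PA + 120 × (OAT − (15 − 2·PA/1000)) = PA + 120·OAT − 1800 + 0.24·PA = 1.24·PA + 120·OAT − 1800.
So 1.24·PA = 3460 − 120 × 18 + 1800 = 3100.
PA = 3100 / 1.24 = 2500 ft.

2500 ft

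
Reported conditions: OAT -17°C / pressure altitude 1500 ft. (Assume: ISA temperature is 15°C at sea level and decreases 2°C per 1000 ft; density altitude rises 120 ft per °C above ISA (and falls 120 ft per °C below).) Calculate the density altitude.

-1980 ft

ISA temperature at 1500 ft = 15 − 2 × (1500/1000) = 12°C.
ISA deviation = -17 − 12 = -29°C.
Density altitude = 1500 + 120 × (-29) = 1500 + (-3480) = -1980 ft.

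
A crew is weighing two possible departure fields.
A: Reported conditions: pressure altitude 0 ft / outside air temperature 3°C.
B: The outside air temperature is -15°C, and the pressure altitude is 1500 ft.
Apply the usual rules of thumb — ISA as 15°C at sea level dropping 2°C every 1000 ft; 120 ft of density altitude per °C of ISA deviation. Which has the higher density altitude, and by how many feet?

A by 300 ft

A: ISA temp = 15°C, deviation -12°C, DA = 0 + 120 × (-12) = -1440 ft.
B: ISA temp = 12°C, deviation -27°C, DA = 1500 + 120 × (-27) = -1740 ft.
A is higher by -1440 − (-1740) = 300 ft.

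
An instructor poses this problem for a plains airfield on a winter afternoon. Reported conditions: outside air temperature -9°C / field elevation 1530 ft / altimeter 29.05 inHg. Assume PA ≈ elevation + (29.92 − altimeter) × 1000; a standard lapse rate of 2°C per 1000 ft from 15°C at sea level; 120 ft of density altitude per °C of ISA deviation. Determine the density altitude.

Pressure altitude = 1530 + (29.92 − 29.05) × 1000 = 1530 + (+870) = 2400 ft.
ISA temperature at 2400 ft = 15 − 2 × (2400/1000) = 10.2°C.
ISA deviation = -9 − 10.2 = -19.2°C.
Density altitude = 2400 + 120 × (-19.2) = 96 ft.

96 ft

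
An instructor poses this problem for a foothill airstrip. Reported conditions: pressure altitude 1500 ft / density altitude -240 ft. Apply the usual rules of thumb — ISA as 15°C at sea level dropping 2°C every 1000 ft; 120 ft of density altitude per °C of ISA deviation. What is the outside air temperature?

-2.5°C

Density altitude − pressure altitude = -240 − 1500 = -1740 ft.
At 120 ft/°C that is an ISA deviation of -1740/120 = -14.5°C.
ISA temperature at 1500 ft = 15 − 2 × (1500/1000) = 12°C.
OAT = ISA + deviation = 12 + (-14.5) = -2.5°C.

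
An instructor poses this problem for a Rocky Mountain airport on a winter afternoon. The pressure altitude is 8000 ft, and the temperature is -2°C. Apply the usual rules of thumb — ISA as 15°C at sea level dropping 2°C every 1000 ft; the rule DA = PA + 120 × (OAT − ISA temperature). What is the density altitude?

7880 ft

ISA temperature at 8000 ft = 15 − 2 × (8000/1000) = -1°C.
ISA deviation = -2 − (-1) = -1°C.
Density altitude = 8000 + 120 × (-1) = 8000 + (-120) = 7880 ft.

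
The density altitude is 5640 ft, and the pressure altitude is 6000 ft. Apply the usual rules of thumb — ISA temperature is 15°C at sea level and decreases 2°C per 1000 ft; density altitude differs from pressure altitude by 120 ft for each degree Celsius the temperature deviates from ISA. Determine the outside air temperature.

Density altitude − pressure altitude = 5640 − 6000 = -360 ft.
At 120 ft/°C that is an ISA deviation of -360/120 = -3°C.
ISA temperature at 6000 ft = 15 − 2 × (6000/1000) = 3°C.
OAT = ISA + deviation = 3 + (-3) = 0°C.

0°C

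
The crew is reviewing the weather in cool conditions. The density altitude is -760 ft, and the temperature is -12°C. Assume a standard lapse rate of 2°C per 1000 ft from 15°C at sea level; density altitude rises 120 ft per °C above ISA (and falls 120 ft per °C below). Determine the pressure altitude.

2000 ft

DA = PA + 120 × (OAT − (15 − 2·PA/1000)) = PA + 120·OAT − 1800 + 0.24·PA = 1.24·PA + 120·OAT − 1800.
So 1.24·PA = -760 − 120 × (-12) + 1800 = 2480.
PA = 2480 / 1.24 = 2000 ft.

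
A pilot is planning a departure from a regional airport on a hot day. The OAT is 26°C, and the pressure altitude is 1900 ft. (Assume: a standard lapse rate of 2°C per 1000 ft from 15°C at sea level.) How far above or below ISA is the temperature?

ISA+14.8°C

ISA temperature at 1900 ft = 15 − 2 × (1900/1000) = 11.2°C.
Deviation = OAT − ISA = 26 − 11.2 = +14.8°C.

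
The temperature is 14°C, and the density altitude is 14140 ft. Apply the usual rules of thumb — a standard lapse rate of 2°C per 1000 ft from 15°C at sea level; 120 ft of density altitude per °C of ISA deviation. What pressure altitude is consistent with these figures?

11500 ft

DA = PA + 120 × (OAT − (15 − 2·PA/1000)) = PA + 120·OAT − 1800 + 0.24·PA = 1.24·PA + 120·OAT − 1800.
So 1.24·PA = 14140 − 120 × 14 + 1800 = 14260.
PA = 14260 / 1.24 = 11500 ft.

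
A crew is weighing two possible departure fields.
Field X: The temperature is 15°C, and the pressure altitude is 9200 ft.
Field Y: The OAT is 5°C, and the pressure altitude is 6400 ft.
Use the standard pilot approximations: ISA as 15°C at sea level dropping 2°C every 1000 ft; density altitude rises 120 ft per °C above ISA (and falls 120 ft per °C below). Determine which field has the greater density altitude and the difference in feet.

Field X: ISA temp = -3.4°C, deviation +18.4°C, DA = 9200 + 120 × 18.4 = 11408 ft.
Field Y: ISA temp = 2.2°C, deviation +2.8°C, DA = 6400 + 120 × 2.8 = 6736 ft.
Field X is higher by 11408 − 6736 = 4672 ft.

Field X by 4672 ft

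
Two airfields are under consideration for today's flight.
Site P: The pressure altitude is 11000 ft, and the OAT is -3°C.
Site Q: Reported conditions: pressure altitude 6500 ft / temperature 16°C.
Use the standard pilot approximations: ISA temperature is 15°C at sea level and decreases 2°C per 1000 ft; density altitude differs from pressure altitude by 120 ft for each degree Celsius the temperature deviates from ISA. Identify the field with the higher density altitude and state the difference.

Site P by 3300 ft

Site P: ISA temp = -7°C, deviation +4°C, DA = 11000 + 120 × 4 = 11480 ft.
Site Q: ISA temp = 2°C, deviation +14°C, DA = 6500 + 120 × 14 = 8180 ft.
Site P is higher by 11480 − 8180 = 3300 ft.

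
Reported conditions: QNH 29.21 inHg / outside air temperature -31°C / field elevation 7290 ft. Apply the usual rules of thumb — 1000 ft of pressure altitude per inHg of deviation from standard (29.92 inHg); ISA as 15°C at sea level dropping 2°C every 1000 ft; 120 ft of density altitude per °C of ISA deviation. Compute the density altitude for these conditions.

Pressure altitude = 7290 + (29.92 − 29.21) × 1000 = 7290 + (+710) = 8000 ft.
ISA temperature at 8000 ft = 15 − 2 × (8000/1000) = -1°C.
ISA deviation = -31 − (-1) = -30°C.
Density altitude = 8000 + 120 × (-30) = 4400 ft.

4400 ft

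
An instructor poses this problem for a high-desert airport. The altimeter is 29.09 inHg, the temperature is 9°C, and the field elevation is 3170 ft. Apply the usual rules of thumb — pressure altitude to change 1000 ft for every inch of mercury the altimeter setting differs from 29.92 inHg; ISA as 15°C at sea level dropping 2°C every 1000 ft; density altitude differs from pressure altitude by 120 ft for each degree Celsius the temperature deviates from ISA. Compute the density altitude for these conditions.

Pressure altitude = 3170 + (29.92 − 29.09) × 1000 = 3170 + (+830) = 4000 ft.
ISA temperature at 4000 ft = 15 − 2 × (4000/1000) = 7°C.
ISA deviation = 9 − 7 = +2°C.
Density altitude = 4000 + 120 × (2) = 4240 ft.

4240 ft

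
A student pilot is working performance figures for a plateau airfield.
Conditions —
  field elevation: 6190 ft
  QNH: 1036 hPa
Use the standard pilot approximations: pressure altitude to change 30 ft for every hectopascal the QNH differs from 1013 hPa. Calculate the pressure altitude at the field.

Pressure correction = (1013 − 1036) × 30 = -690 ft.
Pressure altitude = 6190 + (-690) = 5500 ft.

5500 ft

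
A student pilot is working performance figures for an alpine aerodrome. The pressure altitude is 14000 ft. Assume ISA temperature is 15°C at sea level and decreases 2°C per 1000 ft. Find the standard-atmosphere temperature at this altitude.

ISA temperature = 15 − 2 × (14000/1000) = 15 − 28 = -13°C.

-13°C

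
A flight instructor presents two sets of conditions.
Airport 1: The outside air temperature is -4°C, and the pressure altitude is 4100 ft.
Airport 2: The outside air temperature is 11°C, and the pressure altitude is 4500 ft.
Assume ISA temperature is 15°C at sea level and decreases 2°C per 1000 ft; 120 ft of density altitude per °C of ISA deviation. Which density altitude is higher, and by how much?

Airport 1: ISA temp = 6.8°C, deviation -10.8°C, DA = 4100 + 120 × (-10.8) = 2804 ft.
Airport 2: ISA temp = 6°C, deviation +5°C, DA = 4500 + 120 × 5 = 5100 ft.
Airport 2 is higher by 5100 − 2804 = 2296 ft.

Airport 2 by 2296 ft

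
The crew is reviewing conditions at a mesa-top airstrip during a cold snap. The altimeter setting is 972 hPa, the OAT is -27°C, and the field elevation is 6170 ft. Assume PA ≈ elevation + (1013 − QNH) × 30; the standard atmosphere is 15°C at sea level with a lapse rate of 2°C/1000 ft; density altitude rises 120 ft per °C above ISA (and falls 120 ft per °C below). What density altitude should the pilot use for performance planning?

Pressure altitude = 6170 + (1013 − 972) × 30 = 6170 + (+1230) = 7400 ft.
ISA temperature at 7400 ft = 15 − 2 × (7400/1000) = 0.2°C.
ISA deviation = -27 − 0.2 = -27.2°C.
Density altitude = 7400 + 120 × (-27.2) = 4136 ft.

4136 ft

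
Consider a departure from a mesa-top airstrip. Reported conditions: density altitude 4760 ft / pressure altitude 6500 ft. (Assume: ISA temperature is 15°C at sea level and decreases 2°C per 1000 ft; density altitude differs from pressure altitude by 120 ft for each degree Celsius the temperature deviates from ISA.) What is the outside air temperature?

-12.5°C

Density altitude − pressure altitude = 4760 − 6500 = -1740 ft.
At 120 ft/°C that is an ISA deviation of -1740/120 = -14.5°C.
ISA temperature at 6500 ft = 15 − 2 × (6500/1000) = 2°C.
OAT = ISA + deviation = 2 + (-14.5) = -12.5°C.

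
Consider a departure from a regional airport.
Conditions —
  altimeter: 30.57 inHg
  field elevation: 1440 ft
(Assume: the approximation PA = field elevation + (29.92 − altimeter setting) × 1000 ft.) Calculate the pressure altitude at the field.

790 ft

Pressure correction = (29.92 − 30.57) × 1000 = -650 ft.
Pressure altitude = 1440 + (-650) = 790 ft.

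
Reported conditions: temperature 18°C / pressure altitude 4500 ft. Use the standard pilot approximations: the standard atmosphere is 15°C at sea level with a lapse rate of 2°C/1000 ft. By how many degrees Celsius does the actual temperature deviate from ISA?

ISA temperature at 4500 ft = 15 − 2 × (4500/1000) = 6°C.
Deviation = OAT − ISA = 18 − 6 = +12°C.

ISA+12°C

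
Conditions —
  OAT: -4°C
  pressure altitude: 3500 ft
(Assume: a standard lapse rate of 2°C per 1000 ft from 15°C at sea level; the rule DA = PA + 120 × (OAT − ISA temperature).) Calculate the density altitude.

ISA temperature at 3500 ft = 15 − 2 × (3500/1000) = 8°C.
ISA deviation = -4 − 8 = -12°C.
Density altitude = 3500 + 120 × (-12) = 3500 + (-1440) = 2060 ft.

2060 ft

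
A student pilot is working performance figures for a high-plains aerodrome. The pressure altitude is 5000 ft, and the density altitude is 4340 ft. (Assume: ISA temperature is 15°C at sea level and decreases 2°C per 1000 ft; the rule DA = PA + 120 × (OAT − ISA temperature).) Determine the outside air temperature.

Density altitude − pressure altitude = 4340 − 5000 = -660 ft.
At 120 ft/°C that is an ISA deviation of -660/120 = -5.5°C.
ISA temperature at 5000 ft = 15 − 2 × (5000/1000) = 5°C.
OAT = ISA + deviation = 5 + (-5.5) = -0.5°C.

-0.5°C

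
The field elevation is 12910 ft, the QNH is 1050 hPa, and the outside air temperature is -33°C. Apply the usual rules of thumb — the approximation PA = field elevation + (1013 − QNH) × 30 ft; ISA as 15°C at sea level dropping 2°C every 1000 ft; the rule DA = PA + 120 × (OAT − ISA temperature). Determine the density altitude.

Pressure altitude = 12910 + (1013 − 1050) × 30 = 12910 + (-1110) = 11800 ft.
ISA temperature at 11800 ft = 15 − 2 × (11800/1000) = -8.6°C.
ISA deviation = -33 − (-8.6) = -24.4°C.
Density altitude = 11800 + 120 × (-24.4) = 8872 ft.

8872 ft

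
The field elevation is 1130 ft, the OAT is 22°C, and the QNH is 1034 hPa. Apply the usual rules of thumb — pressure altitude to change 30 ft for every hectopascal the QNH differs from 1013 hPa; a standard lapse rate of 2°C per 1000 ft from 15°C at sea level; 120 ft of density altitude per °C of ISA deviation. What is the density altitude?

Pressure altitude = 1130 + (1013 − 1034) × 30 = 1130 + (-630) = 500 ft.
ISA temperature at 500 ft = 15 − 2 × (500/1000) = 14°C.
ISA deviation = 22 − 14 = +8°C.
Density altitude = 500 + 120 × (8) = 1460 ft.

1460 ft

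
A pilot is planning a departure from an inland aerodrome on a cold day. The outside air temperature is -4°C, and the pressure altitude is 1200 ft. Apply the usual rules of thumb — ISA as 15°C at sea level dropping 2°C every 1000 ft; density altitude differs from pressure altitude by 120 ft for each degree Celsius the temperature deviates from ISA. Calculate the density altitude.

ISA temperature at 1200 ft = 15 − 2 × (1200/1000) = 12.6°C.
ISA deviation = -4 − 12.6 = -16.6°C.
Density altitude = 1200 + 120 × (-16.6) = 1200 + (-1992) = -792 ft.

-792 ft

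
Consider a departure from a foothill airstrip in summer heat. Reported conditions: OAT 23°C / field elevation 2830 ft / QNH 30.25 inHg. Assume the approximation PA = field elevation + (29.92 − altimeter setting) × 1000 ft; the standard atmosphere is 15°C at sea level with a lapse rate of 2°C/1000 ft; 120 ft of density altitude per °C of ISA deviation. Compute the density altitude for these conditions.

4060 ft

Pressure altitude = 2830 + (29.92 − 30.25) × 1000 = 2830 + (-330) = 2500 ft.
ISA temperature at 2500 ft = 15 − 2 × (2500/1000) = 10°C.
ISA deviation = 23 − 10 = +13°C.
Density altitude = 2500 + 120 × (13) = 4060 ft.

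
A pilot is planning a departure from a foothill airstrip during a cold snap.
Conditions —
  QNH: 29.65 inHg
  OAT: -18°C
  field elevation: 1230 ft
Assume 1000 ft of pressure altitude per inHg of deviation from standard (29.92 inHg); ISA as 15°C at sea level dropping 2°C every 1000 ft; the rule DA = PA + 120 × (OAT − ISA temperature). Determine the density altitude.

Pressure altitude = 1230 + (29.92 − 29.65) × 1000 = 1230 + (+270) = 1500 ft.
ISA temperature at 1500 ft = 15 − 2 × (1500/1000) = 12°C.
ISA deviation = -18 − 12 = -30°C.
Density altitude = 1500 + 120 × (-30) = -2100 ft.

-2100 ft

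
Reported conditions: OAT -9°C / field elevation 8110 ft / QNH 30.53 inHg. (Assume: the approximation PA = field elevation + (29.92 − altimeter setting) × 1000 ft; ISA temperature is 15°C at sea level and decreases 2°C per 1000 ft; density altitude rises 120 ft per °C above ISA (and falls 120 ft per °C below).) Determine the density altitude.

Pressure altitude = 8110 + (29.92 − 30.53) × 1000 = 8110 + (-610) = 7500 ft.
ISA temperature at 7500 ft = 15 − 2 × (7500/1000) = 0°C.
ISA deviation = -9 − 0 = -9°C.
Density altitude = 7500 + 120 × (-9) = 6420 ft.

6420 ft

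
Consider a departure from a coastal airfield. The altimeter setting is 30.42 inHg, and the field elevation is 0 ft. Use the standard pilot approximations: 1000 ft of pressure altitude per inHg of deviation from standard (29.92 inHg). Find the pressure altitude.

-500 ft

Pressure correction = (29.92 − 30.42) × 1000 = -500 ft.
Pressure altitude = 0 + (-500) = -500 ft.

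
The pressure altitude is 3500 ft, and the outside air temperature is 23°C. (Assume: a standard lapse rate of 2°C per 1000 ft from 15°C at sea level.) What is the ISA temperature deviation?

ISA temperature at 3500 ft = 15 − 2 × (3500/1000) = 8°C.
Deviation = OAT − ISA = 23 − 8 = +15°C.

ISA+15°C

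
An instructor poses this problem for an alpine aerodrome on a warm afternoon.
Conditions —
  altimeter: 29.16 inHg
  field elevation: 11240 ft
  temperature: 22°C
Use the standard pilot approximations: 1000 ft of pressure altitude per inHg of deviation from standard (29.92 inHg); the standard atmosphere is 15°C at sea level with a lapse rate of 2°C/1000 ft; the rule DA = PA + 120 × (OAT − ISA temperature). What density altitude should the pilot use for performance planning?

15720 ft

Pressure altitude = 11240 + (29.92 − 29.16) × 1000 = 11240 + (+760) = 12000 ft.
ISA temperature at 12000 ft = 15 − 2 × (12000/1000) = -9°C.
ISA deviation = 22 − (-9) = +31°C.
Density altitude = 12000 + 120 × (31) = 15720 ft.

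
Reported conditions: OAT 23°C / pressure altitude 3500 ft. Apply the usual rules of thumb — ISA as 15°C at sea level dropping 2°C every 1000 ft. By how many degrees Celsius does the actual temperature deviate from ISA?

ISA temperature at 3500 ft = 15 − 2 × (3500/1000) = 8°C.
Deviation = OAT − ISA = 23 − 8 = +15°C.

ISA+15°C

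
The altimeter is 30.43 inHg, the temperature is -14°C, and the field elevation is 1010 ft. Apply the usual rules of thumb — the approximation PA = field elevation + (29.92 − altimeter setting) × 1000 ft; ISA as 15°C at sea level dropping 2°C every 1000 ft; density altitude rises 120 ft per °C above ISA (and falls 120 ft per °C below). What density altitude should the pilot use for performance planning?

-2860 ft

Pressure altitude = 1010 + (29.92 − 30.43) × 1000 = 1010 + (-510) = 500 ft.
ISA temperature at 500 ft = 15 − 2 × (500/1000) = 14°C.
ISA deviation = -14 − 14 = -28°C.
Density altitude = 500 + 120 × (-28) = -2860 ft.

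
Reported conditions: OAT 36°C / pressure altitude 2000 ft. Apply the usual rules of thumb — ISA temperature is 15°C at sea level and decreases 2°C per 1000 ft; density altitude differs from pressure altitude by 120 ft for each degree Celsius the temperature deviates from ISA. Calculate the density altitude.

ISA temperature at 2000 ft = 15 − 2 × (2000/1000) = 11°C.
ISA deviation = 36 − 11 = +25°C.
Density altitude = 2000 + 120 × (25) = 2000 + (+3000) = 5000 ft.

5000 ft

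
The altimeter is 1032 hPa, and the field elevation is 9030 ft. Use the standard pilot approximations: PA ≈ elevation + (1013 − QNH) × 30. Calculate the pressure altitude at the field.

8460 ft

Pressure correction = (1013 − 1032) × 30 = -570 ft.
Pressure altitude = 9030 + (-570) = 8460 ft.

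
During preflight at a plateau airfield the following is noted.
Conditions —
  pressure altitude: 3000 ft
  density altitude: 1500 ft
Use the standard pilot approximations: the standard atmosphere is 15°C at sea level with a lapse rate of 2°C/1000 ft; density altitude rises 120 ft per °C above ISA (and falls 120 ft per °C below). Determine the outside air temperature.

Density altitude − pressure altitude = 1500 − 3000 = -1500 ft.
At 120 ft/°C that is an ISA deviation of -1500/120 = -12.5°C.
ISA temperature at 3000 ft = 15 − 2 × (3000/1000) = 9°C.
OAT = ISA + deviation = 9 + (-12.5) = -3.5°C.

-3.5°C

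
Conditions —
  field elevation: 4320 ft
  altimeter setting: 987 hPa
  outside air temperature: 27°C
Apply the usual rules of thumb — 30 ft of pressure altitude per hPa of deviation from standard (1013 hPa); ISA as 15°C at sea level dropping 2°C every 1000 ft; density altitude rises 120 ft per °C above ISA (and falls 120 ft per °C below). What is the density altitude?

7764 ft

Pressure altitude = 4320 + (1013 − 987) × 30 = 4320 + (+780) = 5100 ft.
ISA temperature at 5100 ft = 15 − 2 × (5100/1000) = 4.8°C.
ISA deviation = 27 − 4.8 = +22.2°C.
Density altitude = 5100 + 120 × (22.2) = 7764 ft.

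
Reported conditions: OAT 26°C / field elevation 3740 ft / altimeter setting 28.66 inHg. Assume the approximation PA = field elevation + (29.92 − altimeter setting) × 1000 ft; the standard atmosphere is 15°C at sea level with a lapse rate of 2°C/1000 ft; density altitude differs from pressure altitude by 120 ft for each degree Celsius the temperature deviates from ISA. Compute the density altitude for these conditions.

Pressure altitude = 3740 + (29.92 − 28.66) × 1000 = 3740 + (+1260) = 5000 ft.
ISA temperature at 5000 ft = 15 − 2 × (5000/1000) = 5°C.
ISA deviation = 26 − 5 = +21°C.
Density altitude = 5000 + 120 × (21) = 7520 ft.

7520 ft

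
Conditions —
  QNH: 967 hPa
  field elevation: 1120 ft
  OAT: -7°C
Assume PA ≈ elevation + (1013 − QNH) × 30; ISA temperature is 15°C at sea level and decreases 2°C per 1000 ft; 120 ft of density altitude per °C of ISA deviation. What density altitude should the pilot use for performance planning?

Pressure altitude = 1120 + (1013 − 967) × 30 = 1120 + (+1380) = 2500 ft.
ISA temperature at 2500 ft = 15 − 2 × (2500/1000) = 10°C.
ISA deviation = -7 − 10 = -17°C.
Density altitude = 2500 + 120 × (-17) = 460 ft.

460 ft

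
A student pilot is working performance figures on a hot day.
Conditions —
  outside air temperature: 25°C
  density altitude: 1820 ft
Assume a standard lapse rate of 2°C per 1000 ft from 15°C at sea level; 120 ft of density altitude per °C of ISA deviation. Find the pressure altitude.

DA = PA + 120 × (OAT − (15 − 2·PA/1000)) = PA + 120·OAT − 1800 + 0.24·PA = 1.24·PA + 120·OAT − 1800.
So 1.24·PA = 1820 − 120 × 25 + 1800 = 620.
PA = 620 / 1.24 = 500 ft.

500 ft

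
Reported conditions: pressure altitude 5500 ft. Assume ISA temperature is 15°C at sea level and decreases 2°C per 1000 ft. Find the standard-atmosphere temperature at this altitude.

4°C

ISA temperature = 15 − 2 × (5500/1000) = 15 − 11 = 4°C.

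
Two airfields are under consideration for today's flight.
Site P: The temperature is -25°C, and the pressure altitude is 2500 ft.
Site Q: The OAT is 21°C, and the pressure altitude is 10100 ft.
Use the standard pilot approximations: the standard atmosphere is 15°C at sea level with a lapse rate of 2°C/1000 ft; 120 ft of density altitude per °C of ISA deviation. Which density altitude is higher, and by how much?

Site P: ISA temp = 10°C, deviation -35°C, DA = 2500 + 120 × (-35) = -1700 ft.
Site Q: ISA temp = -5.2°C, deviation +26.2°C, DA = 10100 + 120 × 26.2 = 13244 ft.
Site Q is higher by 13244 − (-1700) = 14944 ft.

Site Q by 14944 ft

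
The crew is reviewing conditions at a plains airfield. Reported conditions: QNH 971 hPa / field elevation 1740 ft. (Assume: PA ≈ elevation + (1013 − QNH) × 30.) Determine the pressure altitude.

3000 ft

Pressure correction = (1013 − 971) × 30 = +1260 ft.
Pressure altitude = 1740 + (+1260) = 3000 ft.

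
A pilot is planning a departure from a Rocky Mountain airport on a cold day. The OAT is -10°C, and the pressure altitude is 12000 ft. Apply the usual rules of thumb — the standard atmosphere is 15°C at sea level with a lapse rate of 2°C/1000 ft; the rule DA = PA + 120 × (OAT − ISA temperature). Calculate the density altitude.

11880 ft

ISA temperature at 12000 ft = 15 − 2 × (12000/1000) = -9°C.
ISA deviation = -10 − (-9) = -1°C.
Density altitude = 12000 + 120 × (-1) = 12000 + (-120) = 11880 ft.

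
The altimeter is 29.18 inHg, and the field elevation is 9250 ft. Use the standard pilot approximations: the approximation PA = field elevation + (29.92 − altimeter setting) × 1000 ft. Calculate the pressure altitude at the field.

Pressure correction = (29.92 − 29.18) × 1000 = +740 ft.
Pressure altitude = 9250 + (+740) = 9990 ft.

9990 ft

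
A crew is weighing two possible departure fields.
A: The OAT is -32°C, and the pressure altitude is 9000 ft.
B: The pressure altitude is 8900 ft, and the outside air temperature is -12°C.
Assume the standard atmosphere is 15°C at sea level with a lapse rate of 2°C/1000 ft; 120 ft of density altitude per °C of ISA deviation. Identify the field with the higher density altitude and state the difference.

A: ISA temp = -3°C, deviation -29°C, DA = 9000 + 120 × (-29) = 5520 ft.
B: ISA temp = -2.8°C, deviation -9.2°C, DA = 8900 + 120 × (-9.2) = 7796 ft.
B is higher by 7796 − 5520 = 2276 ft.

B by 2276 ft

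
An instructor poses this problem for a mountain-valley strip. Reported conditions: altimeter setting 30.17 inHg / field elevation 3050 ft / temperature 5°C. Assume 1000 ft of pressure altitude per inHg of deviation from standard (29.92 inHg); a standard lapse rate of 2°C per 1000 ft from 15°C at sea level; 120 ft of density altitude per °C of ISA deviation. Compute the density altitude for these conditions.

Pressure altitude = 3050 + (29.92 − 30.17) × 1000 = 3050 + (-250) = 2800 ft.
ISA temperature at 2800 ft = 15 − 2 × (2800/1000) = 9.4°C.
ISA deviation = 5 − 9.4 = -4.4°C.
Density altitude = 2800 + 120 × (-4.4) = 2272 ft.

2272 ft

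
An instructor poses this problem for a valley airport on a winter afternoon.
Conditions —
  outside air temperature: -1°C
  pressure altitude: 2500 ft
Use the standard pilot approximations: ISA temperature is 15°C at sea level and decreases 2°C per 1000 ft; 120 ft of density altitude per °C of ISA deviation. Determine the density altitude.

1180 ft

ISA temperature at 2500 ft = 15 − 2 × (2500/1000) = 10°C.
ISA deviation = -1 − 10 = -11°C.
Density altitude = 2500 + 120 × (-11) = 2500 + (-1320) = 1180 ft.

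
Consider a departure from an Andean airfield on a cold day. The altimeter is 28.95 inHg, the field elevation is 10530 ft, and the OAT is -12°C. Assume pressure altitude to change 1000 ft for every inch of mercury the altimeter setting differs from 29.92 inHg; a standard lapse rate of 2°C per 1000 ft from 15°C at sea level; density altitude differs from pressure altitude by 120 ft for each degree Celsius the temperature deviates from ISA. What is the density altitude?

11020 ft

Pressure altitude = 10530 + (29.92 − 28.95) × 1000 = 10530 + (+970) = 11500 ft.
ISA temperature at 11500 ft = 15 − 2 × (11500/1000) = -8°C.
ISA deviation = -12 − (-8) = -4°C.
Density altitude = 11500 + 120 × (-4) = 11020 ft.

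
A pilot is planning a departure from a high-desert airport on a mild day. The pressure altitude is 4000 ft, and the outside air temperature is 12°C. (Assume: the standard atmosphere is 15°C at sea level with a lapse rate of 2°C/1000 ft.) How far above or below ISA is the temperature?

ISA temperature at 4000 ft = 15 − 2 × (4000/1000) = 7°C.
Deviation = OAT − ISA = 12 − 7 = +5°C.

ISA+5°C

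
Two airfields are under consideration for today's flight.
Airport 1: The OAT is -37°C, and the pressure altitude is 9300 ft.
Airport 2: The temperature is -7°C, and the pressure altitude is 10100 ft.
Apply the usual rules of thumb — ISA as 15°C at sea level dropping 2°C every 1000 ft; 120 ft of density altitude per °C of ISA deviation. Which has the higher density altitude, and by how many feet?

Airport 1: ISA temp = -3.6°C, deviation -33.4°C, DA = 9300 + 120 × (-33.4) = 5292 ft.
Airport 2: ISA temp = -5.2°C, deviation -1.8°C, DA = 10100 + 120 × (-1.8) = 9884 ft.
Airport 2 is higher by 9884 − 5292 = 4592 ft.

Airport 2 by 4592 ft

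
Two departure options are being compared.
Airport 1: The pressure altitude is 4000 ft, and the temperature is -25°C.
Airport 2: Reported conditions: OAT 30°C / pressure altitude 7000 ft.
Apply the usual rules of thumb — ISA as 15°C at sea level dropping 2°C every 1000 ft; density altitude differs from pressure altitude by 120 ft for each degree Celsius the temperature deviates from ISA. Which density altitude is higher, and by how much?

Airport 1: ISA temp = 7°C, deviation -32°C, DA = 4000 + 120 × (-32) = 160 ft.
Airport 2: ISA temp = 1°C, deviation +29°C, DA = 7000 + 120 × 29 = 10480 ft.
Airport 2 is higher by 10480 − 160 = 10320 ft.

Airport 2 by 10320 ft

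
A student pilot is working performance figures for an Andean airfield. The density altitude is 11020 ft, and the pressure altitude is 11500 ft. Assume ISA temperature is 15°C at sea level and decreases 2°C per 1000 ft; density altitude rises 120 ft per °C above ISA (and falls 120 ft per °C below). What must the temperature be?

Density altitude − pressure altitude = 11020 − 11500 = -480 ft.
At 120 ft/°C that is an ISA deviation of -480/120 = -4°C.
ISA temperature at 11500 ft = 15 − 2 × (11500/1000) = -8°C.
OAT = ISA + deviation = -8 + (-4) = -12°C.

-12°C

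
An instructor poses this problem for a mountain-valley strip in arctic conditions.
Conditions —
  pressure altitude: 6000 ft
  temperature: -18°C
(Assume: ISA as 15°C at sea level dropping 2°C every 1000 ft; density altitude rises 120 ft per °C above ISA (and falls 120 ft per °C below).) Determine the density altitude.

3480 ft

ISA temperature at 6000 ft = 15 − 2 × (6000/1000) = 3°C.
ISA deviation = -18 − 3 = -21°C.
Density altitude = 6000 + 120 × (-21) = 6000 + (-2520) = 3480 ft.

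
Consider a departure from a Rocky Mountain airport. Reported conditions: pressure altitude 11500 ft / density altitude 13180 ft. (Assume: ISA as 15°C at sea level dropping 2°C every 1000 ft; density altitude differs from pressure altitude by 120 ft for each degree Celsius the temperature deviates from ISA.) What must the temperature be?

Density altitude − pressure altitude = 13180 − 11500 = +1680 ft.
At 120 ft/°C that is an ISA deviation of 1680/120 = +14°C.
ISA temperature at 11500 ft = 15 − 2 × (11500/1000) = -8°C.
OAT = ISA + deviation = -8 + (+14) = 6°C.

6°C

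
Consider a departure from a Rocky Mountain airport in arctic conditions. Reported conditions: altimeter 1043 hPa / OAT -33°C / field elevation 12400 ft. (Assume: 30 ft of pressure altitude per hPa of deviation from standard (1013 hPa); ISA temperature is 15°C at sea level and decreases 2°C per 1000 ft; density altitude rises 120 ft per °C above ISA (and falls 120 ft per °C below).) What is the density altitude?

8500 ft

Pressure altitude = 12400 + (1013 − 1043) × 30 = 12400 + (-900) = 11500 ft.
ISA temperature at 11500 ft = 15 − 2 × (11500/1000) = -8°C.
ISA deviation = -33 − (-8) = -25°C.
Density altitude = 11500 + 120 × (-25) = 8500 ft.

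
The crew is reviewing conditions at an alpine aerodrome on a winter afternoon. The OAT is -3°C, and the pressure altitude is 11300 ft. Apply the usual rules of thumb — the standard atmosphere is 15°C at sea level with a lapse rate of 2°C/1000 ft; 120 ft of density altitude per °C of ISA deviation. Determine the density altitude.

11852 ft

ISA temperature at 11300 ft = 15 − 2 × (11300/1000) = -7.6°C.
ISA deviation = -3 − (-7.6) = +4.6°C.
Density altitude = 11300 + 120 × (4.6) = 11300 + (+552) = 11852 ft.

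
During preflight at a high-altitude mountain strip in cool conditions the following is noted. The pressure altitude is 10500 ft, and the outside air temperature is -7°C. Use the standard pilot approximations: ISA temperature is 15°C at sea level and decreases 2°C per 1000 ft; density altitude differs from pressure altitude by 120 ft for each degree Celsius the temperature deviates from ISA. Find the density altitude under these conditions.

ISA temperature at 10500 ft = 15 − 2 × (10500/1000) = -6°C.
ISA deviation = -7 − (-6) = -1°C.
Density altitude = 10500 + 120 × (-1) = 10500 + (-120) = 10380 ft.

10380 ft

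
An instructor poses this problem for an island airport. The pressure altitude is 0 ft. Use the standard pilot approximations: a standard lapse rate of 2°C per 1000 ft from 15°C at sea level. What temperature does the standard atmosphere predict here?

15°C

ISA temperature = 15 − 2 × (0/1000) = 15 − 0 = 15°C.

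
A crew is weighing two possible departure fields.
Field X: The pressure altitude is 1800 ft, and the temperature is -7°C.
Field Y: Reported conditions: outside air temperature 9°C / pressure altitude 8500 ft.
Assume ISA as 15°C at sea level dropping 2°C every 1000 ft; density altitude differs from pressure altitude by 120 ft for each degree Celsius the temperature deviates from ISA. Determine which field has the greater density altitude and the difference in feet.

Field X: ISA temp = 11.4°C, deviation -18.4°C, DA = 1800 + 120 × (-18.4) = -408 ft.
Field Y: ISA temp = -2°C, deviation +11°C, DA = 8500 + 120 × 11 = 9820 ft.
Field Y is higher by 9820 − (-408) = 10228 ft.

Field Y by 10228 ft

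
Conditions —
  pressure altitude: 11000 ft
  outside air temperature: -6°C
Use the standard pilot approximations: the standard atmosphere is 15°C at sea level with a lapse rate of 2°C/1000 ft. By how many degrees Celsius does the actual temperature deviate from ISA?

ISA+1°C

ISA temperature at 11000 ft = 15 − 2 × (11000/1000) = -7°C.
Deviation = OAT − ISA = -6 − (-7) = +1°C.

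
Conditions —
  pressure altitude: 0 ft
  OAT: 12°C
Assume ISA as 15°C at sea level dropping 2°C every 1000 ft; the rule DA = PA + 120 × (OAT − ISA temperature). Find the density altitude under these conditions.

-360 ft

ISA temperature at 0 ft = 15 − 2 × (0/1000) = 15°C.
ISA deviation = 12 − 15 = -3°C.
Density altitude = 0 + 120 × (-3) = 0 + (-360) = -360 ft.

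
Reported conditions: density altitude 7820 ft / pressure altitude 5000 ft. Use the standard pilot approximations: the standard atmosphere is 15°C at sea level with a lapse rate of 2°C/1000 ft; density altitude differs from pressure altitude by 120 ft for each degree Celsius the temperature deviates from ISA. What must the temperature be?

Density altitude − pressure altitude = 7820 − 5000 = +2820 ft.
At 120 ft/°C that is an ISA deviation of 2820/120 = +23.5°C.
ISA temperature at 5000 ft = 15 − 2 × (5000/1000) = 5°C.
OAT = ISA + deviation = 5 + (+23.5) = 28.5°C.

28.5°C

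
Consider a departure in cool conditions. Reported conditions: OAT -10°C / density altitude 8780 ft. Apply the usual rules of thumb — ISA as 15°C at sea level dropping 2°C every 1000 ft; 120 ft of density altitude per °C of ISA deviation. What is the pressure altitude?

9500 ft

DA = PA + 120 × (OAT − (15 − 2·PA/1000)) = PA + 120·OAT − 1800 + 0.24·PA = 1.24·PA + 120·OAT − 1800.
So 1.24·PA = 8780 − 120 × (-10) + 1800 = 11780.
PA = 11780 / 1.24 = 9500 ft.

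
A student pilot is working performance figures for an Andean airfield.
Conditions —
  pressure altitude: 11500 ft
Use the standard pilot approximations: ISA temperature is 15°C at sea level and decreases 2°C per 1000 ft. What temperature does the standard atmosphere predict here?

ISA temperature = 15 − 2 × (11500/1000) = 15 − 23 = -8°C.

-8°C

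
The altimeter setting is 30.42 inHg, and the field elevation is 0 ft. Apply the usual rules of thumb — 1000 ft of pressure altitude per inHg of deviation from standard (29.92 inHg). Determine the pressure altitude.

-500 ft

Pressure correction = (29.92 − 30.42) × 1000 = -500 ft.
Pressure altitude = 0 + (-500) = -500 ft.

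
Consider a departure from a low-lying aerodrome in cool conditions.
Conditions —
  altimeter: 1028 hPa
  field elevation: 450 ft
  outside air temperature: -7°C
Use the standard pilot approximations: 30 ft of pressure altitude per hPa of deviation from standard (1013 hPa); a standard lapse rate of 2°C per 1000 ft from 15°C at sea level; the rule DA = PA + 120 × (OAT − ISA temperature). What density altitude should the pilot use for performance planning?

-2640 ft

Pressure altitude = 450 + (1013 − 1028) × 30 = 450 + (-450) = 0 ft.
ISA temperature at 0 ft = 15 − 2 × (0/1000) = 15°C.
ISA deviation = -7 − 15 = -22°C.
Density altitude = 0 + 120 × (-22) = -2640 ft.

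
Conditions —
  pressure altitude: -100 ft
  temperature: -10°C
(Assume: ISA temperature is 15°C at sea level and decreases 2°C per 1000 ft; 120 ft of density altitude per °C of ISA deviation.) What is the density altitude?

ISA temperature at -100 ft = 15 − 2 × (-100/1000) = 15.2°C.
ISA deviation = -10 − 15.2 = -25.2°C.
Density altitude = -100 + 120 × (-25.2) = -100 + (-3024) = -3124 ft.

-3124 ft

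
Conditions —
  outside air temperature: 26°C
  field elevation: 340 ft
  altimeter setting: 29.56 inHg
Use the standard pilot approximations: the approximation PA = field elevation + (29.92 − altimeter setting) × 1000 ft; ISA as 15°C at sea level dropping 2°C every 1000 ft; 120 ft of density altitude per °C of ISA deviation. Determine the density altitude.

2188 ft

Pressure altitude = 340 + (29.92 − 29.56) × 1000 = 340 + (+360) = 700 ft.
ISA temperature at 700 ft = 15 − 2 × (700/1000) = 13.6°C.
ISA deviation = 26 − 13.6 = +12.4°C.
Density altitude = 700 + 120 × (12.4) = 2188 ft.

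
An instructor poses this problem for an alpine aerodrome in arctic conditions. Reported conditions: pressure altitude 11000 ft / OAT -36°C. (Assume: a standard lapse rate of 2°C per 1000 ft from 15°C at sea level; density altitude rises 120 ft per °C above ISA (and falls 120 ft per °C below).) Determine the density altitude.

7520 ft

ISA temperature at 11000 ft = 15 − 2 × (11000/1000) = -7°C.
ISA deviation = -36 − (-7) = -29°C.
Density altitude = 11000 + 120 × (-29) = 11000 + (-3480) = 7520 ft.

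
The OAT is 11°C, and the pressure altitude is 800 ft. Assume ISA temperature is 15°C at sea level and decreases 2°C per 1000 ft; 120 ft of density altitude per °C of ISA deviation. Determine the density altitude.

512 ft

ISA temperature at 800 ft = 15 − 2 × (800/1000) = 13.4°C.
ISA deviation = 11 − 13.4 = -2.4°C.
Density altitude = 800 + 120 × (-2.4) = 800 + (-288) = 512 ft.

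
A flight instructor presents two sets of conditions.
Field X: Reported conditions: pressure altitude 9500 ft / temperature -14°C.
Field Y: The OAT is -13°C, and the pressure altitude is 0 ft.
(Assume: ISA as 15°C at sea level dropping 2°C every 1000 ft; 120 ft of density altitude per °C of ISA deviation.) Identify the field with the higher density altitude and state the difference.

Field X: ISA temp = -4°C, deviation -10°C, DA = 9500 + 120 × (-10) = 8300 ft.
Field Y: ISA temp = 15°C, deviation -28°C, DA = 0 + 120 × (-28) = -3360 ft.
Field X is higher by 8300 − (-3360) = 11660 ft.

Field X by 11660 ft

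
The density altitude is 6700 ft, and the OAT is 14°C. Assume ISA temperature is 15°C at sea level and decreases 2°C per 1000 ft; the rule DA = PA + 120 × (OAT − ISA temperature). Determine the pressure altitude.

DA = PA + 120 × (OAT − (15 − 2·PA/1000)) = PA + 120·OAT − 1800 + 0.24·PA = 1.24·PA + 120·OAT − 1800.
So 1.24·PA = 6700 − 120 × 14 + 1800 = 6820.
PA = 6820 / 1.24 = 5500 ft.

5500 ft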